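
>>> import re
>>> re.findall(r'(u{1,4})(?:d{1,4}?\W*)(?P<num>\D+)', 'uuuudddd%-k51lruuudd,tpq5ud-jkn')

Pattern: 1 to 4 of a literal 'u' (captured); then 1 to 4 of the literal 'd' (lazy), then zero or more of a non-word character (non-capturing group); then one or more of a non-digit (captured as 'num').
Lazy quantifiers expand one character at a time until the remainder of the pattern can match.
Matches: at [0:11] match 'uuuudddd%-k', groups = ('uuuu', 'ddd%-k'); at [15:24] match 'uuudd,tpq', groups = ('uuu', 'd,tpq'); at [25:31] match 'ud-jkn', groups = ('u', 'jkn').
Multiple groups make `findall` return tuples — one 2-tuple for each match.

[('uuuu', 'ddd%-k'), ('uuu', 'd,tpq'), ('u', 'jkn')]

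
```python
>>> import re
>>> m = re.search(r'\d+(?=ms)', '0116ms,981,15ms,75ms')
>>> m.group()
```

'0116'

Because the assertion is zero-width, the text it checks is not consumed and won't appear in the result.
`search` walks the string left to right and returns the first match it finds.
The match spans [0:4] → '0116'.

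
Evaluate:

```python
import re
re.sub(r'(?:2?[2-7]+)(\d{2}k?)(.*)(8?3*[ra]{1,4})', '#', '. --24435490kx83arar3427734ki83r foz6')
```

'. --# foz6'

This matches optionally a literal '2', then one or more of a character in [2-7] (non-capturing group); then exactly 2 of a digit, then optionally the literal 'k' (captured); then zero or more of any character (captured); then optionally the literal '8', then zero or more of the literal '3', then 1 to 4 of one of [ra] (captured).
Every occurrence is swapped for '#'.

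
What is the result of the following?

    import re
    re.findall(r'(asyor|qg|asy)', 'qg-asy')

['qg', 'asy']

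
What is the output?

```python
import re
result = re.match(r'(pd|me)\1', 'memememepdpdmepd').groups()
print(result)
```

('me',)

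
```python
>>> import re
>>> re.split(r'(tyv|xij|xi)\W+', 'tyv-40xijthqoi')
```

Matches to split on: at [0:4] → 'tyv-'.
The group in the pattern means `split` returns the separators' captures alongside the pieces.

['', 'tyv', '40xijthqoi']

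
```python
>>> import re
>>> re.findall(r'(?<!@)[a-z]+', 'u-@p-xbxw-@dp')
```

['u', 'xbxw', 'p']

`(?!…)`/`(?<!…)` only lets a position through if the neighbouring text does NOT match; no characters are consumed.
Matches: at [0:1] → 'u'; at [5:9] → 'xbxw'; at [12:13] → 'p'.
With no groups in the pattern, `findall` gives back each whole match — 3 here.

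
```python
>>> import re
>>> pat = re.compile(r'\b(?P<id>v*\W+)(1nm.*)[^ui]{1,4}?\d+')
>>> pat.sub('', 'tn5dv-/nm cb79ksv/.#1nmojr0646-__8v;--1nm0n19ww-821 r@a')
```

Pattern: a word boundary (`\b`, zero-width); then zero or more of a literal 'v', then one or more of a non-word character (captured as 'id'); then the literal '1nm', then zero or more of any character (captured); then 1 to 4 of any character except [ui] (lazy), then one or more of a digit.
`sub` substitutes '' at each match site.

'tn5dv-/nm cb79ksv r@a'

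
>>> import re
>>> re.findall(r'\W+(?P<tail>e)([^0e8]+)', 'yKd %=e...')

`findall` packs the 2 group values into a tuple for every match.

[('e', '...')]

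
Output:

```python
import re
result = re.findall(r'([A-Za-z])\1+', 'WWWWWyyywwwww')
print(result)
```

The backreference `\1` re-matches whatever the first group consumed, character for character.
Matches: at [0:5] match 'WWWWW', group 1 = 'W'; at [5:8] match 'yyy', group 1 = 'y'; at [8:13] match 'wwwww', group 1 = 'w'.
With a single group, `findall` returns only what that group captured — 3 items.

['W', 'y', 'w']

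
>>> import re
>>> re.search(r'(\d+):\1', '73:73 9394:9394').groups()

('73',)

`\1` is not a pattern — it's the concrete string captured by group 1, re-applied verbatim.
Unlike `match`, `search` isn't anchored — it looks for the pattern anywhere in the string.
The match spans [0:5] → '73:73'.
Captured: group 1 = '73'.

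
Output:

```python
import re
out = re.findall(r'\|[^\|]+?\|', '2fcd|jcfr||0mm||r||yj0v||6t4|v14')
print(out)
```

['|jcfr|', '|0mm|', '|r|', '|yj0v|', '|6t4|']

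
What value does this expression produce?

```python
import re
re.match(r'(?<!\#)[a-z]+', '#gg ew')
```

None

`re.match` won't scan ahead — the pattern has to work from the very first character.
Here position 0 doesn't satisfy it, so the call returns None.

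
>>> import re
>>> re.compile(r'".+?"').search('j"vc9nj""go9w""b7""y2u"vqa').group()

'"vc9nj"'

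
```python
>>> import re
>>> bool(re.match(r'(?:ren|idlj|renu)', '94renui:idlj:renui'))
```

False

`match` is anchored at position 0; if the pattern doesn't fit there, it returns None.
Here position 0 doesn't satisfy it, so the call returns None, and `bool(None)` is False.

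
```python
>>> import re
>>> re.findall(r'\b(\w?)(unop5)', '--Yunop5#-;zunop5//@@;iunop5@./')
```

[('Y', 'unop5'), ('z', 'unop5'), ('i', 'unop5')]

Pattern: a word boundary (`\b`, zero-width); then optionally a word character (captured); then the literal 'un', then the literal 'op5' (captured).
2 groups means each result is a tuple of 2 captured strings — 3 here.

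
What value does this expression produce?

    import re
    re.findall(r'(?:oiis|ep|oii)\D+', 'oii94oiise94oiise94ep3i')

Matches: at [5:10] → 'oiise'; at [12:17] → 'oiise'.
No capturing groups, so `findall` returns the 2 full match strings.

['oiise', 'oiise']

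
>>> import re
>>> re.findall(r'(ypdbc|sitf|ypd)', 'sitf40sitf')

['sitf', 'sitf']

`findall` collects group 1 from each match (2 total).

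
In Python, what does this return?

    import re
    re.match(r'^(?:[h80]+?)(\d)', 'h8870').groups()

('8',)

The match spans [0:2] → 'h8'.
Captured: group 1 = '8'.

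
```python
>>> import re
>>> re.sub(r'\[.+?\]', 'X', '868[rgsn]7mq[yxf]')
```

'868X7mqX'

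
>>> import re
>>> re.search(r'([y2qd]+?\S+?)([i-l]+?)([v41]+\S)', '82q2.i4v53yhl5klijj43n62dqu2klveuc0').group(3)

The pattern matches one or more of one of [y2qd] (lazy), then one or more of a non-whitespace character (lazy) (captured); then one or more of a character in [i-l] (lazy) (captured); then one or more of one of [v41], then a non-whitespace character (captured).
Because the quantifier is non-greedy, it stops expanding at the earliest point where the rest of the pattern can succeed.
`re.search` scans for the first position where the pattern succeeds.
The match spans [1:9] → '2q2.i4v5'.
Captured: group 1 = '2q2.', group 2 = 'i', group 3 = '4v5'.

'4v5'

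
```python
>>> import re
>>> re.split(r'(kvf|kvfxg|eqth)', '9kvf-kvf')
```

The group in the pattern means `split` returns the separators' captures alongside the pieces.

['9', 'kvf', '-', 'kvf', '']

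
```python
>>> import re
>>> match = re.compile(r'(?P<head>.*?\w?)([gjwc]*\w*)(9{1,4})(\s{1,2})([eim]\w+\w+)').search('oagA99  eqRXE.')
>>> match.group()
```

The match spans [0:13] → 'oagA99  eqRXE'.

'oagA99  eqRXE'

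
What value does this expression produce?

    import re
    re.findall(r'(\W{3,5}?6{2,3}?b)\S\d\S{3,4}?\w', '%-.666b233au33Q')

Because there's exactly one group, `findall` drops the full match and keeps group 1 from the one hit.

['%-.666b']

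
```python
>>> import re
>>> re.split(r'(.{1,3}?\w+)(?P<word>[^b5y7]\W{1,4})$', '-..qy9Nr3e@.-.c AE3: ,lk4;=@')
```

['-..qy9Nr3e@.-.c AE3', ': ,lk4', ';=@', '']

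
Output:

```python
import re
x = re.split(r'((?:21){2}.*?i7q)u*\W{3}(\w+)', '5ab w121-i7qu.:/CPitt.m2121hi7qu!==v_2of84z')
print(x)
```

['5ab w121-i7qu.:/CPitt.m', '2121hi7q', 'v_2of84z', '']

The pattern matches the literal '21' repeated 2 times, then zero or more of any character (lazy), then the literal 'i7q' (captured); then zero or more of a literal 'u'; then exactly 3 of a non-word character; then one or more of a word character (captured).
Matches to split on: at [23:43] → '2121hi7qu!==v_2of84z'.
With a capturing group present, the delimiter's captured portion is kept in the result list.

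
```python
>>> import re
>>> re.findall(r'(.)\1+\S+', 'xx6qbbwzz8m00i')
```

['x']

The backreference `\1` re-matches whatever the first group consumed, character for character.
Walking the string: at [0:14] match 'xx6qbbwzz8m00i', group 1 = 'x'.
Because there's exactly one group, `findall` drops the full match and keeps group 1 from the one hit.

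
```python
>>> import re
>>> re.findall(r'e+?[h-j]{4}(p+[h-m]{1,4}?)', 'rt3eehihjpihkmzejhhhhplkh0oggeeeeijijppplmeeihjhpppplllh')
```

['pi', 'pppl', 'ppppl']

The pattern matches one or more of a literal 'e' (lazy), then exactly 4 of a character in [h-j]; then one or more of a literal 'p', then 1 to 4 of a character in [h-m] (lazy) (captured).
Because the quantifier is non-greedy, it stops expanding at the earliest point where the rest of the pattern can succeed.
Scanning left to right: at [3:11] match 'eehihjpi', group 1 = 'pi'; at [29:41] match 'eeeeijijpppl', group 1 = 'pppl'; at [42:53] match 'eeihjhppppl', group 1 = 'ppppl'.
With a single group, `findall` returns only what that group captured — 3 items.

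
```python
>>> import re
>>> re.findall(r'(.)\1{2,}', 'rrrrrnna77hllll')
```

['r', 'l']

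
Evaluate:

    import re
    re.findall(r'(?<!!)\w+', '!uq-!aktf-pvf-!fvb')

['q', 'ktf', 'pvf', 'vb']

`(?!…)`/`(?<!…)` only lets a position through if the neighbouring text does NOT match; no characters are consumed.
Matches: at [2:3] → 'q'; at [6:9] → 'ktf'; at [10:13] → 'pvf'; at [16:18] → 'vb'.
No capturing groups, so `findall` returns the 4 full match strings.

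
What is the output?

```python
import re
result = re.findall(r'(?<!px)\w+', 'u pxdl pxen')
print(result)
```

`(?!…)`/`(?<!…)` only lets a position through if the neighbouring text does NOT match; no characters are consumed.
Scanning left to right: at [0:1] → 'u'; at [2:6] → 'pxdl'; at [7:11] → 'pxen'.
`findall` yields the raw match text (3 of them) because the pattern has no groups.

['u', 'pxdl', 'pxen']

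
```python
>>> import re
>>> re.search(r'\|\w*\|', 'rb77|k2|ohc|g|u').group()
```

'|k2|'

The match spans [4:8] → '|k2|'.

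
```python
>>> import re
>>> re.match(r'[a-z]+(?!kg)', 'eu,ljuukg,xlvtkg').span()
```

(0, 2)

`match` is anchored at position 0; if the pattern doesn't fit there, it returns None.
The match spans [0:2] → 'eu'.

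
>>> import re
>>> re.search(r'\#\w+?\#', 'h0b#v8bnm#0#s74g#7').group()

'#v8bnm#'

The match spans [3:10] → '#v8bnm#'.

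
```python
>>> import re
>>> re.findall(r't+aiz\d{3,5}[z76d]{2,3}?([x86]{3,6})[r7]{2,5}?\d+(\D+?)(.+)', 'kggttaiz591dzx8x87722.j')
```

Pattern: one or more of a literal 't'; then the literal 'aiz', then 3 to 5 of a digit, then 2 to 3 of one of [z76d] (lazy); then 3 to 6 of one of [x86] (captured); then 2 to 5 of one of [r7] (lazy), then one or more of a digit; then one or more of a non-digit (lazy) (captured); then one or more of any character (captured).
Scanning left to right: at [3:23] match 'ttaiz591dzx8x87722.j', groups = ('x8x8', '.', 'j').
Multiple groups make `findall` return tuples — one 3-tuple for the one match.

[('x8x8', '.', 'j')]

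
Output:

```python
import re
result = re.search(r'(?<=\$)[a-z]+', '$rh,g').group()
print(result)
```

rh

The lookaround is zero-width — it requires the adjacent text to match without consuming it, so the asserted text isn't part of the match.
The match spans [1:3] → 'rh'.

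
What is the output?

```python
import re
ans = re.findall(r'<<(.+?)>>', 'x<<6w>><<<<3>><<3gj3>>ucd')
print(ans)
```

['6w', '<<3', '3gj3']

Lazy quantifiers expand one character at a time until the remainder of the pattern can match.
Matches: at [1:7] match '<<6w>>', group 1 = '6w'; at [7:14] match '<<<<3>>', group 1 = '<<3'; at [14:22] match '<<3gj3>>', group 1 = '3gj3'.
Because there's exactly one group, `findall` drops the full match and keeps group 1 from each hit.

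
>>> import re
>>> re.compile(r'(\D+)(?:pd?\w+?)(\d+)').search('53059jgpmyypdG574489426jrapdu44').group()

With the lazy modifier that quantifier settles for the fewest repetitions that let the rest of the pattern succeed (the atoms after it are unaffected and can still be greedy).
The match spans [5:23] → 'jgpmyypdG574489426'.

'jgpmyypdG574489426'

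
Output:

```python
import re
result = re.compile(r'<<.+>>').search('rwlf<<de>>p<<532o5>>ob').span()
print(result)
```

Unlike `match`, `search` isn't anchored — it looks for the pattern anywhere in the string.
The match spans [4:20] → '<<de>>p<<532o5>>'.

(4, 20)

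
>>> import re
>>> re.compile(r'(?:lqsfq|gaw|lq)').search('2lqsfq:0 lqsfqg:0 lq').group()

Alternation isn't longest-match — the leftmost alternative that fits at this position is chosen.
The match spans [1:6] → 'lqsfq'.

'lqsfq'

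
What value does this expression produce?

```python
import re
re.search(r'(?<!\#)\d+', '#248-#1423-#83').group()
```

'48'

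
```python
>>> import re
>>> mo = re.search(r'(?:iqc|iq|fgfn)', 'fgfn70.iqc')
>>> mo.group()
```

`re.search` scans for the first position where the pattern succeeds.
The match spans [0:4] → 'fgfn'.

'fgfn'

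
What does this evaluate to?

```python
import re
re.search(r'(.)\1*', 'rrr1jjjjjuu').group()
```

After group 1 captures some text, `\1` only succeeds where that same text appears again.
The match spans [0:3] → 'rrr'.

'rrr'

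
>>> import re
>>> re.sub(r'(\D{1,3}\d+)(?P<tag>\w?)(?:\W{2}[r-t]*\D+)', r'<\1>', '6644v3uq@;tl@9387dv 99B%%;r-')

'6644v3uq@;tl@9387<dv 99>'

The pattern matches 1 to 3 of a non-digit, then one or more of a digit (captured); then optionally a word character (captured as 'tag'); then exactly 2 of a non-word character, then zero or more of a character in [r-t], then one or more of a non-digit (non-capturing group).
Matches: at [17:28] → 'dv 99B%%;r-'.
The replacement refers to a captured group, so each match is rewritten using its own captured text.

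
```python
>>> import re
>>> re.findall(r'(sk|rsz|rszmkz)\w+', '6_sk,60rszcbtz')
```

['rsz']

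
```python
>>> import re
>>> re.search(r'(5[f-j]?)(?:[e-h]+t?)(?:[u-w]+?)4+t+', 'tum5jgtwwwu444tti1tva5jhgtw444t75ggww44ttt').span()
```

(3, 16)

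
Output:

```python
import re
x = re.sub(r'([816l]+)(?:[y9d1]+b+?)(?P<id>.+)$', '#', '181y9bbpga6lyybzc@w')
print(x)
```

#

Pattern: one or more of one of [816l] (captured); then one or more of one of [y9d1], then one or more of the literal 'b' (lazy) (non-capturing group); then one or more of any character (captured as 'id'); then anchored at the end.
Matches: at [0:19] → '181y9bbpga6lyybzc@w'.
`sub` substitutes '#' at each match site.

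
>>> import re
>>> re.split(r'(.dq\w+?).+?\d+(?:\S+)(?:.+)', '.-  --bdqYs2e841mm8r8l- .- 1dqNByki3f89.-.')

A non-greedy quantifier consumes as few characters as it can — just enough that the remainder of the pattern still matches from where it stops; whatever follows it matches normally.
With a capturing group present, the delimiter's captured portion is kept in the result list.

['.-  --', 'bdqY', '']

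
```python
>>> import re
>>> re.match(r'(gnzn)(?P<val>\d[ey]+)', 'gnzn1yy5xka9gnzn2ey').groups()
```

('gnzn', '1yy')

This matches the literal 'gnz', then the literal 'n' (captured); then a digit, then one or more of one of [ey] (captured as 'val').
`re.match` only tries the pattern at the start of the string.
The match spans [0:7] → 'gnzn1yy'.
Captured: group 1 = 'gnzn', group 2 = '1yy'.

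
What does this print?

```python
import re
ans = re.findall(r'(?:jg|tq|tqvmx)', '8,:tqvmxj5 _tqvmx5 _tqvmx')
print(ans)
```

['tq', 'tq', 'tq']

The regex engine tests alternatives in the order written; an earlier branch that matches wins even if a later one would match more.
Walking the string: at [3:5] → 'tq'; at [12:14] → 'tq'; at [20:22] → 'tq'.
`findall` yields the raw match text (3 of them) because the pattern has no groups.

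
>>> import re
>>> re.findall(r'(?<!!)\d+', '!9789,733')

['789', '733']

A negative assertion filters positions out without eating any characters.
Walking the string: at [2:5] → '789'; at [6:9] → '733'.
Since nothing is captured, `findall` lists the 2 matched substrings directly.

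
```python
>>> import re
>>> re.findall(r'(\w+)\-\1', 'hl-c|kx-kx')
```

['kx']

After group 1 captures some text, `\1` only succeeds where that same text appears again.
Matches: at [5:10] match 'kx-kx', group 1 = 'kx'.
Because there's exactly one group, `findall` drops the full match and keeps group 1 from the one hit.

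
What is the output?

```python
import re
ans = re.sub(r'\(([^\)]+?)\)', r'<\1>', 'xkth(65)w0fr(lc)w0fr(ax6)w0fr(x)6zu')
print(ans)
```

xkth<65>w0fr<lc>w0fr<ax6>w0fr<x>6zu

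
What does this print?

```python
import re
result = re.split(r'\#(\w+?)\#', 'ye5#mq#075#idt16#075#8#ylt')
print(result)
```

['ye5', 'mq', '075', 'idt16', '075', '8', 'ylt']

Matches to split on: at [3:7] → '#mq#'; at [10:17] → '#idt16#'; at [20:23] → '#8#'.
`re.split` interleaves the captured-group text with the surrounding fragments.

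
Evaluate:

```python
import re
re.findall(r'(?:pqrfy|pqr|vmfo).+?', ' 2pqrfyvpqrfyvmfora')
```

['pqrfyv', 'pqrfyv']

Alternation isn't longest-match — the leftmost alternative that fits at this position is chosen.
No capturing groups, so `findall` returns the 2 full match strings.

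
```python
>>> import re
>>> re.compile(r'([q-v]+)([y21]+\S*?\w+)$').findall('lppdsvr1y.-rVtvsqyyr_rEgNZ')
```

[('svr', '1y.-rVtvsqyyr_rEgNZ')]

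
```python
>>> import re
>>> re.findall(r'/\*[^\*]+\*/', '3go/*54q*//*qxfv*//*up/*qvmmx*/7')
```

['/*54q*/', '/*qxfv*/', '/*qvmmx*/']

Walking the string: at [3:10] → '/*54q*/'; at [10:18] → '/*qxfv*/'; at [22:31] → '/*qvmmx*/'.
No capturing groups, so `findall` returns the 3 full match strings.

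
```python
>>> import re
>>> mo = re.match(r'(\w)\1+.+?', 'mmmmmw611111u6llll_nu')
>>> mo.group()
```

'mmmmmw'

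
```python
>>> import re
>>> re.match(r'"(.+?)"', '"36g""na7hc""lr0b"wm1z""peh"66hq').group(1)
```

'36g'

With the lazy modifier that quantifier settles for the fewest repetitions that let the rest of the pattern succeed (the atoms after it are unaffected and can still be greedy).
`match` is anchored at position 0; if the pattern doesn't fit there, it returns None.
The match spans [0:5] → '"36g"'.
Captured: group 1 = '36g'.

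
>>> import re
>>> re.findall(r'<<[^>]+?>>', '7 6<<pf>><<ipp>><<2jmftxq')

['<<pf>>', '<<ipp>>']

Scanning left to right: at [3:9] → '<<pf>>'; at [9:16] → '<<ipp>>'.
Since nothing is captured, `findall` lists the 2 matched substrings directly.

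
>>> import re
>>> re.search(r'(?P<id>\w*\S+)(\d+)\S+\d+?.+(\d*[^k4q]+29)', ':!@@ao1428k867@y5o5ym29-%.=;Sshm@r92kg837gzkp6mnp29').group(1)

':!@@ao1428k867@y5o5ym29-%.=;Sshm@r92kg83'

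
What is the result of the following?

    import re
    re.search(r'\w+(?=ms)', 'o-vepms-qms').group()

'vep'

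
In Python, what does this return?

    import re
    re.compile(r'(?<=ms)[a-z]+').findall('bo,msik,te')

['ik']

The positive lookaround only admits positions where the adjacent text matches; those characters stay outside the span.
Matches: at [5:7] → 'ik'.
With no groups in the pattern, `findall` gives back each whole match — 1 here.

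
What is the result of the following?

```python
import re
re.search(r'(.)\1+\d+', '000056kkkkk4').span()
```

`\1` is not a pattern — it's the concrete string captured by group 1, re-applied verbatim.
`re.search` scans for the first position where the pattern succeeds.
The match spans [0:6] → '000056'.
Captured: group 1 = '0'.

(0, 6)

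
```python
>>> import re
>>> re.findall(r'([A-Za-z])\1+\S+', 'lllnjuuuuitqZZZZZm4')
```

A backreference is literal: `\1` must see the identical characters the first group matched.
One capturing group, so `findall` returns just the captured substring from the one match — 1 in all.

['l']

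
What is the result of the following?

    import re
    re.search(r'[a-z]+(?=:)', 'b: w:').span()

The `(?=…)`/`(?<=…)` assertion just peeks at neighbouring text; it doesn't advance the match position.
The match spans [0:1] → 'b'.

(0, 1)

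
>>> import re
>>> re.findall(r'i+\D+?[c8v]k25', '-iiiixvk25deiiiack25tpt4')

['iiiixvk25', 'iiiack25']

This matches one or more of a literal 'i'; then one or more of a non-digit (lazy); then one of [c8v], then the literal 'k25'.
Scanning left to right: at [1:10] → 'iiiixvk25'; at [12:20] → 'iiiack25'.
Since nothing is captured, `findall` lists the 2 matched substrings directly.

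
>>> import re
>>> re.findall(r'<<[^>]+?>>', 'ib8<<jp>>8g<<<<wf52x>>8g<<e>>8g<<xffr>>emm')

Matches: at [3:9] → '<<jp>>'; at [11:22] → '<<<<wf52x>>'; at [24:29] → '<<e>>'; at [31:39] → '<<xffr>>'.
With no groups in the pattern, `findall` gives back each whole match — 4 here.

['<<jp>>', '<<<<wf52x>>', '<<e>>', '<<xffr>>']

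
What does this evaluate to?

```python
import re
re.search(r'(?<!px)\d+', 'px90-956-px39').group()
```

'0'

A negative assertion filters positions out without eating any characters.
`re.search` tries every starting position until one works.
The match spans [3:4] → '0'.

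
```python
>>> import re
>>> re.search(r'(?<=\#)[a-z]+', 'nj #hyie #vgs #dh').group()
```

Lookahead/lookbehind check context without consuming it, so the matched span excludes the asserted characters.
`search` walks the string left to right and returns the first match it finds.
The match spans [4:8] → 'hyie'.

'hyie'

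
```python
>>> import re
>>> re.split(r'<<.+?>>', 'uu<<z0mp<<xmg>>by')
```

['uu', 'by']

Matches to split on: at [2:15] → '<<z0mp<<xmg>>'.
Each match becomes a cut point; 2 segments remain.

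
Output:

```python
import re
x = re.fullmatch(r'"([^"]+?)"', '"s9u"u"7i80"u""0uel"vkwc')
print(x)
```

None

`re.fullmatch` requires the pattern to consume the entire string.
Here the string isn't matched end-to-end, so the call returns None.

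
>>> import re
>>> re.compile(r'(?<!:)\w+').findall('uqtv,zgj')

['uqtv', 'zgj']

`(?!…)`/`(?<!…)` only lets a position through if the neighbouring text does NOT match; no characters are consumed.
Matches: at [0:4] → 'uqtv'; at [5:8] → 'zgj'.
With no groups in the pattern, `findall` gives back each whole match — 2 here.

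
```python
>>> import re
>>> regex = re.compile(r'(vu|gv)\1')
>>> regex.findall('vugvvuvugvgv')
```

['vu', 'gv']

A backreference is literal: `\1` must see the identical characters the first group matched.
`findall` collects group 1 from each match (2 total).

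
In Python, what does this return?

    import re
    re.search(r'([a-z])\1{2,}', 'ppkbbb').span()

A backreference is literal: `\1` must see the identical characters the first group matched.
`re.search` tries every starting position until one works.
The match spans [3:6] → 'bbb'.
Captured: group 1 = 'b'.

(3, 6)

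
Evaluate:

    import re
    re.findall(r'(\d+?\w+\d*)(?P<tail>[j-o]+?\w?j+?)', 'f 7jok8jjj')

[('7jok8j', 'jj')]

Pattern: one or more of a digit (lazy), then one or more of a word character, then zero or more of a digit (captured); then one or more of a character in [j-o] (lazy), then optionally a word character, then one or more of the literal 'j' (lazy) (captured as 'tail').
Multiple groups make `findall` return tuples — one 2-tuple for the one match.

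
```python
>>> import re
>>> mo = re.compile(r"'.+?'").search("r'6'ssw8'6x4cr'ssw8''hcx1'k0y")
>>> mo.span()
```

(1, 4)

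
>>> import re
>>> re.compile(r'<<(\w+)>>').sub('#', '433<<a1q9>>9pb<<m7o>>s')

'433#9pb#s'

Matches: at [3:11] → '<<a1q9>>'; at [14:21] → '<<m7o>>'.
Every occurrence is swapped for '#'.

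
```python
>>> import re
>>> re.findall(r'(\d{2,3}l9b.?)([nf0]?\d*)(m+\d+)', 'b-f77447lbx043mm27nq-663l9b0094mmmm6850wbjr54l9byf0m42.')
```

[('663l9b0', '094', 'mmmm6850'), ('54l9by', 'f0', 'm42')]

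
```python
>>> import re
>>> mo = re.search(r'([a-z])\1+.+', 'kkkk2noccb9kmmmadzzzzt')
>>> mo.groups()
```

The match spans [0:22] → 'kkkk2noccb9kmmmadzzzzt'.
Captured: group 1 = 'k'.

('k',)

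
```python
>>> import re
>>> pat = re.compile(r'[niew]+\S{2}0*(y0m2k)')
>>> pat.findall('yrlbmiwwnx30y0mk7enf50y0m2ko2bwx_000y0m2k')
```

['y0m2k', 'y0m2k']

One capturing group, so `findall` returns just the captured substring from each match — 2 in all.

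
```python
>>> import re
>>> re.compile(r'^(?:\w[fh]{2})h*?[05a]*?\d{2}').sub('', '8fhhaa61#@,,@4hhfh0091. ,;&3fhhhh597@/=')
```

The pattern matches anchored at the start of the string; then a word character, then exactly 2 of one of [fh] (non-capturing group); then zero or more of the literal 'h' (lazy), then zero or more of one of [05a] (lazy), then exactly 2 of a digit.
Each match is replaced by ''.

'#@,,@4hhfh0091. ,;&3fhhhh597@/='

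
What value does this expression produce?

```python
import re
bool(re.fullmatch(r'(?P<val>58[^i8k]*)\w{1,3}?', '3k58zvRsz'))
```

The pattern matches the literal '58', then zero or more of any character except [i8k] (captured as 'val'); then 1 to 3 of a word character (lazy).
For `fullmatch`, every character of the input must be accounted for by the pattern.
Here the pattern can't cover the whole string, so the call returns None, and `bool(None)` is False.

False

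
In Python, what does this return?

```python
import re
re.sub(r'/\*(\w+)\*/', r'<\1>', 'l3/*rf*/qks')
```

'l3<rf>qks'

Matches: at [2:8] → '/*rf*/'.
The replacement refers to a captured group, so each match is rewritten using its own captured text.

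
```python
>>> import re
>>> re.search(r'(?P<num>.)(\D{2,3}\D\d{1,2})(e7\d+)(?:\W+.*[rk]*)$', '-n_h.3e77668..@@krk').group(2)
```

Pattern: any character (captured as 'num'); then 2 to 3 of a non-digit, then a non-digit, then 1 to 2 of a digit (captured); then the literal 'e7', then one or more of a digit (captured); then one or more of a non-word character, then zero or more of any character, then zero or more of one of [rk] (non-capturing group); then anchored at the end.
`re.search` tries every starting position until one works.
The match spans [0:19] → '-n_h.3e77668..@@krk'.
Captured: group 1 = '-', group 2 = 'n_h.3', group 3 = 'e77668'.

'n_h.3'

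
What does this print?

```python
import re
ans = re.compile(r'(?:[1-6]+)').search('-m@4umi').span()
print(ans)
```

(3, 4)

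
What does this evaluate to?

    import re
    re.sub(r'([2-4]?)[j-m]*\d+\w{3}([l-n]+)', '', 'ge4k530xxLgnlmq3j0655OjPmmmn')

`sub` substitutes '' at each match site.

'ge4k530xxLgnlmq'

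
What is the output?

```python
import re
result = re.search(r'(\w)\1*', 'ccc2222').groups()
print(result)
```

The match spans [0:3] → 'ccc'.
Captured: group 1 = 'c'.

('c',)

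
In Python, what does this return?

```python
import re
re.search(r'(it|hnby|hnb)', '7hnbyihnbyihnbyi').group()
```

'hnby'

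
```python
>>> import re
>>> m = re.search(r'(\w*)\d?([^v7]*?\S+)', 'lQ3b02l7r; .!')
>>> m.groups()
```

Pattern: zero or more of a word character (captured); then optionally a digit; then zero or more of any character except [v7] (lazy), then one or more of a non-whitespace character (captured).
With the lazy modifier that quantifier settles for the fewest repetitions that let the rest of the pattern succeed (the atoms after it are unaffected and can still be greedy).
`re.search` scans for the first position where the pattern succeeds.
The match spans [0:10] → 'lQ3b02l7r;'.
Captured: group 1 = 'lQ3b02l7r', group 2 = ';'.

('lQ3b02l7r', ';')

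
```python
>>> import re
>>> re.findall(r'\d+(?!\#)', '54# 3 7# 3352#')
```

The negative lookahead/lookbehind blocks any match where the forbidden context is present.
Matches: at [0:1] → '5'; at [4:5] → '3'; at [9:12] → '335'.
`findall` yields the raw match text (3 of them) because the pattern has no groups.

['5', '3', '335']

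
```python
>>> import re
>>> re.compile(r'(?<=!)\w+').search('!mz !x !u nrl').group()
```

The lookaround is zero-width — it requires the adjacent text to match without consuming it, so the asserted text isn't part of the match.
`search` walks the string left to right and returns the first match it finds.
The match spans [1:3] → 'mz'.

'mz'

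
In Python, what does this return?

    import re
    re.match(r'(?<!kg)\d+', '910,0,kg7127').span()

(0, 3)

A negative assertion filters positions out without eating any characters.
`match` is anchored at position 0; if the pattern doesn't fit there, it returns None.
The match spans [0:3] → '910'.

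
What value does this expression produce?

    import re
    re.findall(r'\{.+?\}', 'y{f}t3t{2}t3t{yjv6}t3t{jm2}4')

With the lazy modifier that quantifier settles for the fewest repetitions that let the rest of the pattern succeed (the atoms after it are unaffected and can still be greedy).
With no groups in the pattern, `findall` gives back each whole match — 4 here.

['{f}', '{2}', '{yjv6}', '{jm2}']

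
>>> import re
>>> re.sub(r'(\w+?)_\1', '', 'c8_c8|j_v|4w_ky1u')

A backreference is literal: `\1` must see the identical characters the first group matched.
Matches: at [0:5] → 'c8_c8'.
`sub` substitutes '' at each match site.

'|j_v|4w_ky1u'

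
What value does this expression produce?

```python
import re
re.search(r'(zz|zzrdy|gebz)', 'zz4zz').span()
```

The match spans [0:2] → 'zz'.

(0, 2)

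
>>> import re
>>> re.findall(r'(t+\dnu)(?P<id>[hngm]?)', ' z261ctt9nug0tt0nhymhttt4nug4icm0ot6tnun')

[('tt9nu', 'g'), ('ttt4nu', 'g')]

Pattern: one or more of a literal 't', then a digit, then the literal 'nu' (captured); then optionally one of [hngm] (captured as 'id').
Multiple groups make `findall` return tuples — one 2-tuple for each match.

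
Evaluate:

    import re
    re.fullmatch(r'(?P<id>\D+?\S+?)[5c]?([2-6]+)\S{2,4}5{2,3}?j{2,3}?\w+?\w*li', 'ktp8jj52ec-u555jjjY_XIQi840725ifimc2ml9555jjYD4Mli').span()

(0, 50)

Pattern: one or more of a non-digit (lazy), then one or more of a non-whitespace character (lazy) (captured as 'id'); then optionally one of [5c]; then one or more of a character in [2-6] (captured); then 2 to 4 of a non-whitespace character, then 2 to 3 of a literal '5' (lazy), then 2 to 3 of the literal 'j' (lazy); then one or more of a word character (lazy), then zero or more of a word character, then the literal 'li'.
`fullmatch` succeeds only if the pattern covers the string from start to end.
The match spans [0:50] → 'ktp8jj52ec-u555jjjY_XIQi840725ifimc2ml9555jjYD4Mli'.
Captured: group 1 = 'ktp8jj', group 2 = '2'.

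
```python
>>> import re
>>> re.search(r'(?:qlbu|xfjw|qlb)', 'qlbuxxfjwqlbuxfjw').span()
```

Alternation tries branches left to right and keeps the first one that lets the overall match succeed at that position.
Unlike `match`, `search` isn't anchored — it looks for the pattern anywhere in the string.
The match spans [0:4] → 'qlbu'.

(0, 4)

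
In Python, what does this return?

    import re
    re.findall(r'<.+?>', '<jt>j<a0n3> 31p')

['<jt>', '<a0n3>']

Because the quantifier is non-greedy, it stops expanding at the earliest point where the rest of the pattern can succeed.
Matches: at [0:4] → '<jt>'; at [5:11] → '<a0n3>'.
Since nothing is captured, `findall` lists the 2 matched substrings directly.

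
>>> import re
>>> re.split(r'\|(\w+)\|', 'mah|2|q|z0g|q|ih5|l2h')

`re.split` interleaves the captured-group text with the surrounding fragments.

['mah', '2', 'q', 'z0g', 'q', 'ih5', 'l2h']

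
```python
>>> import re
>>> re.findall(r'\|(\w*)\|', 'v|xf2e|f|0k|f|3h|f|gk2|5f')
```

['xf2e', '0k', '3h', 'gk2']

`findall` collects group 1 from each match (4 total).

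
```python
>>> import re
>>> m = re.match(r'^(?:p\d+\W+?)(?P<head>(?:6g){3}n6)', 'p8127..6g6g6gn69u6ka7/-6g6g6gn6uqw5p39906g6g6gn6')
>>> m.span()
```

(0, 15)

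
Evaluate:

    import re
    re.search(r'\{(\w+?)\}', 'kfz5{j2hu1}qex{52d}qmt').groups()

('j2hu1',)

`re.search` scans for the first position where the pattern succeeds.
The match spans [4:11] → '{j2hu1}'.
Captured: group 1 = 'j2hu1'.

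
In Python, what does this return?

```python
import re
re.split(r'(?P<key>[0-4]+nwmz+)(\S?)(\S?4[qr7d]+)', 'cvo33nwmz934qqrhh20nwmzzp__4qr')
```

['cvo', '33nwmz', '9', '34qqr', 'hh20nwmzzp__4qr']

Pattern: one or more of a character in [0-4], then the literal 'nwm', then one or more of the literal 'z' (captured as 'key'); then optionally a non-whitespace character (captured); then optionally a non-whitespace character, then the literal '4', then one or more of one of [qr7d] (captured).
Matches to split on: at [3:15] → '33nwmz934qqr'.
Because the pattern has a capturing group, `split` also inserts each captured text between the pieces.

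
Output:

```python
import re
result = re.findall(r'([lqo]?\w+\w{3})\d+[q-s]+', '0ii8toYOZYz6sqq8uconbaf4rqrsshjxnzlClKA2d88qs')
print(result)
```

['0ii8toYOZYz6sqq8uconbaf4rqrsshjxnzlClKA2d8']

This matches optionally one of [lqo], then one or more of a word character, then exactly 3 of a word character (captured); then one or more of a digit, then one or more of a character in [q-s].
Matches: at [0:45] match '0ii8toYOZYz6sqq8uconbaf4rqrsshjxnzlClKA2d88qs', group 1 = '0ii8toYOZYz6sqq8uconbaf4rqrsshjxnzlClKA2d8'.
Because there's exactly one group, `findall` drops the full match and keeps group 1 from the one hit.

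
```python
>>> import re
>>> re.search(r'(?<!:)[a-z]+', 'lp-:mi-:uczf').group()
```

A negative assertion filters positions out without eating any characters.
`re.search` scans for the first position where the pattern succeeds.
The match spans [0:2] → 'lp'.

'lp'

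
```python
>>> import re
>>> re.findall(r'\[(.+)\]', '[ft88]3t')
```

['ft88']

Matches: at [0:6] match '[ft88]', group 1 = 'ft88'.
With a single group, `findall` returns only what that group captured — 1 item.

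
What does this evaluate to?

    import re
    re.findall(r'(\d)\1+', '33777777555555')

['3', '7', '5']

`\1` has to match the exact text group 1 already captured.
With a single group, `findall` returns only what that group captured — 3 items.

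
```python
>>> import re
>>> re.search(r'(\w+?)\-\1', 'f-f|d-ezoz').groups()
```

The match spans [0:3] → 'f-f'.
Captured: group 1 = 'f'.

('f',)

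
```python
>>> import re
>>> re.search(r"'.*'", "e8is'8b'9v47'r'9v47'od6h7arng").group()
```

`re.search` tries every starting position until one works.
The match spans [4:20] → "'8b'9v47'r'9v47'".

"'8b'9v47'r'9v47'"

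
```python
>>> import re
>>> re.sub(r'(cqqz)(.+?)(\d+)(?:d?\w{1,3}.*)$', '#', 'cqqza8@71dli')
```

'#'

Pattern: the literal 'cq', then the literal 'qz' (captured); then one or more of any character (lazy) (captured); then one or more of a digit (captured); then optionally the literal 'd', then 1 to 3 of a word character, then zero or more of any character (non-capturing group); then anchored at the end.
Matches: at [0:12] → 'cqqza8@71dli'.
`sub` substitutes '#' at each match site.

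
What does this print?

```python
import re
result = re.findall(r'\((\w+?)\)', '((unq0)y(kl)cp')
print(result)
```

One capturing group, so `findall` returns just the captured substring from each match — 2 in all.

['unq0', 'kl']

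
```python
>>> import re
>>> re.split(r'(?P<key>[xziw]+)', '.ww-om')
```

['.', 'ww', '-om']

This matches one or more of one of [xziw] (captured as 'key').
Matches to split on: at [1:3] → 'ww'.
`re.split` interleaves the captured-group text with the surrounding fragments.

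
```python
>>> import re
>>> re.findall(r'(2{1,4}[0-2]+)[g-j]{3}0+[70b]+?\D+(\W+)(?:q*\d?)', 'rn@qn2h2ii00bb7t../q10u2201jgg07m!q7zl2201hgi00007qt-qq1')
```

[('2201', '!'), ('2201', '-')]

Pattern: 1 to 4 of a literal '2', then one or more of a character in [0-2] (captured); then exactly 3 of a character in [g-j], then one or more of the literal '0', then one or more of one of [70b] (lazy); then one or more of a non-digit; then one or more of a non-word character (captured); then zero or more of the literal 'q', then optionally a digit (non-capturing group).
Matches: at [23:36] match '2201jgg07m!q7', groups = ('2201', '!'); at [38:56] match '2201hgi00007qt-qq1', groups = ('2201', '-').
Multiple groups make `findall` return tuples — one 2-tuple for each match.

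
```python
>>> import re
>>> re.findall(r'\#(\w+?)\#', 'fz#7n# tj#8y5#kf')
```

Walking the string: at [2:6] match '#7n#', group 1 = '7n'; at [9:14] match '#8y5#', group 1 = '8y5'.
One capturing group, so `findall` returns just the captured substring from each match — 2 in all.

['7n', '8y5']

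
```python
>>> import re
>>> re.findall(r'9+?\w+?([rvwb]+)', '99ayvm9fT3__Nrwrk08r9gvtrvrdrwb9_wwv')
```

['v', 'rwr', 'v', 'wwv']

This matches one or more of the literal '9' (lazy), then one or more of a word character (lazy); then one or more of one of [rvwb] (captured).
Because the quantifier is non-greedy, it stops expanding at the earliest point where the rest of the pattern can succeed.
Walking the string: at [0:5] match '99ayv', group 1 = 'v'; at [6:16] match '9fT3__Nrwr', group 1 = 'rwr'; at [20:23] match '9gv', group 1 = 'v'; at [31:36] match '9_wwv', group 1 = 'wwv'.
Because there's exactly one group, `findall` drops the full match and keeps group 1 from each hit.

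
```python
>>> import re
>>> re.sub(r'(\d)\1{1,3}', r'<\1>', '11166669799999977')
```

'<1><6>97<9><9><7>'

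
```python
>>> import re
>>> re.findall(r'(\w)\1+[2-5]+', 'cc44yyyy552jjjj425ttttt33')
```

['c', 'y', 'j', 't']

After group 1 captures some text, `\1` only succeeds where that same text appears again.
With a single group, `findall` returns only what that group captured — 4 items.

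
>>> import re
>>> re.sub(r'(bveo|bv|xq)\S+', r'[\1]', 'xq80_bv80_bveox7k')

Matches: at [0:17] → 'xq80_bv80_bveox7k'.
`\1` in the replacement pulls in group 1's text for each match.

'[xq]'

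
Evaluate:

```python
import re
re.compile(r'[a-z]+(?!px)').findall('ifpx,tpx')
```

['ifpx', 'tpx']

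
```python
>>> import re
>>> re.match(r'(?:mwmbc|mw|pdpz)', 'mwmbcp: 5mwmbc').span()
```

`match` is anchored at position 0; if the pattern doesn't fit there, it returns None.
The match spans [0:5] → 'mwmbc'.

(0, 5)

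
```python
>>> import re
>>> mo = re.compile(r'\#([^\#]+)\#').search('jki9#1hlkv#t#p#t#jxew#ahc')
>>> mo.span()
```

The match spans [4:11] → '#1hlkv#'.

(4, 11)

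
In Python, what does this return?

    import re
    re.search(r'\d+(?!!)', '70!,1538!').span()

(0, 1)

A negative assertion filters positions out without eating any characters.
`re.search` tries every starting position until one works.
The match spans [0:1] → '7'.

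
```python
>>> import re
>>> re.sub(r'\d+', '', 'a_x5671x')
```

'a_xx'

Pattern: one or more of a digit.
Matches: at [3:7] → '5671'.
Every occurrence is swapped for ''.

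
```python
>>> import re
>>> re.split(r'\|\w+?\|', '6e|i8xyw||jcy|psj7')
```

['6e', '', 'psj7']

Matches to split on: at [2:9] → '|i8xyw|'; at [9:14] → '|jcy|'.
`split` removes every match and returns the 3 fragments in between.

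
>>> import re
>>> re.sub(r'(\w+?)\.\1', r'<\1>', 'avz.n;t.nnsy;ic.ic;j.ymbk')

'avz.n;t.nnsy;<ic>;j.ymbk'

After group 1 captures some text, `\1` only succeeds where that same text appears again.
Matches: at [13:18] → 'ic.ic'.
The replacement refers to a captured group, so each match is rewritten using its own captured text.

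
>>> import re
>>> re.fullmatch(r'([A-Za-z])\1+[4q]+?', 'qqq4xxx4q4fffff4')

None

`re.fullmatch` is like wrapping the pattern in `^…$` (in single-line mode).
Here there's no way to consume every character, so the call returns None.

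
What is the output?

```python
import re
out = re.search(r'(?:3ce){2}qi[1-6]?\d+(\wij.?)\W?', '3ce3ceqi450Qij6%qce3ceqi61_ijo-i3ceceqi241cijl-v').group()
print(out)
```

3ce3ceqi450Qij6%

The match spans [0:16] → '3ce3ceqi450Qij6%'.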